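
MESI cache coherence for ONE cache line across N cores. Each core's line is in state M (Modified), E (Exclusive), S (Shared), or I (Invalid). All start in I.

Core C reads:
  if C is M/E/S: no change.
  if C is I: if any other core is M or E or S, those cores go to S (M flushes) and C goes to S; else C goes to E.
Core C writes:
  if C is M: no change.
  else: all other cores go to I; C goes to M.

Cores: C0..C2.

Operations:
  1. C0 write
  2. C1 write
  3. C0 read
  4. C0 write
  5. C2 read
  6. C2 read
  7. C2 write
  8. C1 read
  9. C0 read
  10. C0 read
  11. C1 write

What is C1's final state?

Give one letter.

Op 1: C0 write [C0 write: invalidate none -> C0=M] -> [M,I,I]
Op 2: C1 write [C1 write: invalidate ['C0=M'] -> C1=M] -> [I,M,I]
Op 3: C0 read [C0 read from I: others=['C1=M'] -> C0=S, others downsized to S] -> [S,S,I]
Op 4: C0 write [C0 write: invalidate ['C1=S'] -> C0=M] -> [M,I,I]
Op 5: C2 read [C2 read from I: others=['C0=M'] -> C2=S, others downsized to S] -> [S,I,S]
Op 6: C2 read [C2 read: already in S, no change] -> [S,I,S]
Op 7: C2 write [C2 write: invalidate ['C0=S'] -> C2=M] -> [I,I,M]
Op 8: C1 read [C1 read from I: others=['C2=M'] -> C1=S, others downsized to S] -> [I,S,S]
Op 9: C0 read [C0 read from I: others=['C1=S', 'C2=S'] -> C0=S, others downsized to S] -> [S,S,S]
Op 10: C0 read [C0 read: already in S, no change] -> [S,S,S]
Op 11: C1 write [C1 write: invalidate ['C0=S', 'C2=S'] -> C1=M] -> [I,M,I]

Answer: M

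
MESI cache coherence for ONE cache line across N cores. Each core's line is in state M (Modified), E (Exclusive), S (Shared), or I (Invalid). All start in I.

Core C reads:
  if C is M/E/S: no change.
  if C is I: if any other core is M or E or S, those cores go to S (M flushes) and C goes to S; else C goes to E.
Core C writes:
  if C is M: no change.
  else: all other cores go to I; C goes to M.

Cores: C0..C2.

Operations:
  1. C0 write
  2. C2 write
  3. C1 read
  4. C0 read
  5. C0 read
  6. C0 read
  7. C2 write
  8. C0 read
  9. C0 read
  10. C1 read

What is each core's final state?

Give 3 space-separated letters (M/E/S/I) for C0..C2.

Op 1: C0 write [C0 write: invalidate none -> C0=M] -> [M,I,I]
Op 2: C2 write [C2 write: invalidate ['C0=M'] -> C2=M] -> [I,I,M]
Op 3: C1 read [C1 read from I: others=['C2=M'] -> C1=S, others downsized to S] -> [I,S,S]
Op 4: C0 read [C0 read from I: others=['C1=S', 'C2=S'] -> C0=S, others downsized to S] -> [S,S,S]
Op 5: C0 read [C0 read: already in S, no change] -> [S,S,S]
Op 6: C0 read [C0 read: already in S, no change] -> [S,S,S]
Op 7: C2 write [C2 write: invalidate ['C0=S', 'C1=S'] -> C2=M] -> [I,I,M]
Op 8: C0 read [C0 read from I: others=['C2=M'] -> C0=S, others downsized to S] -> [S,I,S]
Op 9: C0 read [C0 read: already in S, no change] -> [S,I,S]
Op 10: C1 read [C1 read from I: others=['C0=S', 'C2=S'] -> C1=S, others downsized to S] -> [S,S,S]

Answer: S S S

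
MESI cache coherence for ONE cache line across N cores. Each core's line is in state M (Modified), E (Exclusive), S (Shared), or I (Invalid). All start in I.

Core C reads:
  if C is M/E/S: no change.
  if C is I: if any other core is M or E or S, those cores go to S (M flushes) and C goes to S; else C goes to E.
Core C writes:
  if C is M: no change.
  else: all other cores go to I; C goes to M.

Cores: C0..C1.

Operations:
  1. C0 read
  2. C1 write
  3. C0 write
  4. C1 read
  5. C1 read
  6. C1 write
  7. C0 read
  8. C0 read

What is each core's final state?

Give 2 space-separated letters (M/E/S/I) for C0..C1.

Op 1: C0 read [C0 read from I: no other sharers -> C0=E (exclusive)] -> [E,I]
Op 2: C1 write [C1 write: invalidate ['C0=E'] -> C1=M] -> [I,M]
Op 3: C0 write [C0 write: invalidate ['C1=M'] -> C0=M] -> [M,I]
Op 4: C1 read [C1 read from I: others=['C0=M'] -> C1=S, others downsized to S] -> [S,S]
Op 5: C1 read [C1 read: already in S, no change] -> [S,S]
Op 6: C1 write [C1 write: invalidate ['C0=S'] -> C1=M] -> [I,M]
Op 7: C0 read [C0 read from I: others=['C1=M'] -> C0=S, others downsized to S] -> [S,S]
Op 8: C0 read [C0 read: already in S, no change] -> [S,S]

Answer: S S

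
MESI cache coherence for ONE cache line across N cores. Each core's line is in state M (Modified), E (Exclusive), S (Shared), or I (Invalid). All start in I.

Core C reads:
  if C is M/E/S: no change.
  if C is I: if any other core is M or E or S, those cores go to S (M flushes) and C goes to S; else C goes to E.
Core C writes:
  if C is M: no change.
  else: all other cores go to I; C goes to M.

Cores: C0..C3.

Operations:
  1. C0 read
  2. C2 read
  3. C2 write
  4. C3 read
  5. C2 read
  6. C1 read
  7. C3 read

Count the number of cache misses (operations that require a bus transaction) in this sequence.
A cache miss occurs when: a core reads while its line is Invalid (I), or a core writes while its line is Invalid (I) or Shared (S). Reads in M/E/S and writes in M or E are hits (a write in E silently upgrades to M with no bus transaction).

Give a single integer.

Op 1: C0 read [C0 read from I: no other sharers -> C0=E (exclusive)] -> [E,I,I,I] [MISS #1: read from I]
Op 2: C2 read [C2 read from I: others=['C0=E'] -> C2=S, others downsized to S] -> [S,I,S,I] [MISS #2: read from I]
Op 3: C2 write [C2 write: invalidate ['C0=S'] -> C2=M] -> [I,I,M,I] [MISS #3: write from S]
Op 4: C3 read [C3 read from I: others=['C2=M'] -> C3=S, others downsized to S] -> [I,I,S,S] [MISS #4: read from I]
Op 5: C2 read [C2 read: already in S, no change] -> [I,I,S,S] [hit: read from S]
Op 6: C1 read [C1 read from I: others=['C2=S', 'C3=S'] -> C1=S, others downsized to S] -> [I,S,S,S] [MISS #5: read from I]
Op 7: C3 read [C3 read: already in S, no change] -> [I,S,S,S] [hit: read from S]

Answer: 5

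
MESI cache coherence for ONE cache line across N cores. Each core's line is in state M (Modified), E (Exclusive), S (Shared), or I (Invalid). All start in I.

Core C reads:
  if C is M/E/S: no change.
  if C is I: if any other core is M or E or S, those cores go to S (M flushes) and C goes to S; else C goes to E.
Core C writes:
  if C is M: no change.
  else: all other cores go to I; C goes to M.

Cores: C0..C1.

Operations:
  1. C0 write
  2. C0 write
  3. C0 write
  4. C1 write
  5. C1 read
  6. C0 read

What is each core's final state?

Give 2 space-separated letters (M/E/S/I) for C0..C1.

Answer: S S

Derivation:
Op 1: C0 write [C0 write: invalidate none -> C0=M] -> [M,I]
Op 2: C0 write [C0 write: already M (modified), no change] -> [M,I]
Op 3: C0 write [C0 write: already M (modified), no change] -> [M,I]
Op 4: C1 write [C1 write: invalidate ['C0=M'] -> C1=M] -> [I,M]
Op 5: C1 read [C1 read: already in M, no change] -> [I,M]
Op 6: C0 read [C0 read from I: others=['C1=M'] -> C0=S, others downsized to S] -> [S,S]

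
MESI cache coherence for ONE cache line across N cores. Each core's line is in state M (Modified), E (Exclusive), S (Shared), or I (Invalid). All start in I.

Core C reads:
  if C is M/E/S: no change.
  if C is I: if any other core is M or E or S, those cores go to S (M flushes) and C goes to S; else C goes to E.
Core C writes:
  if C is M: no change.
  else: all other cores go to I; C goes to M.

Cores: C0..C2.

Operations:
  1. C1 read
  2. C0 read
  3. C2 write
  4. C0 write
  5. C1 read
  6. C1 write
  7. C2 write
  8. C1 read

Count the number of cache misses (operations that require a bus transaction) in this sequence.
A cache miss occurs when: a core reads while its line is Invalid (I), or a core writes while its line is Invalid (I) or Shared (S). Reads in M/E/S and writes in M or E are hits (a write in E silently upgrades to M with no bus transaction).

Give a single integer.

Answer: 8

Derivation:
Op 1: C1 read [C1 read from I: no other sharers -> C1=E (exclusive)] -> [I,E,I] [MISS #1: read from I]
Op 2: C0 read [C0 read from I: others=['C1=E'] -> C0=S, others downsized to S] -> [S,S,I] [MISS #2: read from I]
Op 3: C2 write [C2 write: invalidate ['C0=S', 'C1=S'] -> C2=M] -> [I,I,M] [MISS #3: write from I]
Op 4: C0 write [C0 write: invalidate ['C2=M'] -> C0=M] -> [M,I,I] [MISS #4: write from I]
Op 5: C1 read [C1 read from I: others=['C0=M'] -> C1=S, others downsized to S] -> [S,S,I] [MISS #5: read from I]
Op 6: C1 write [C1 write: invalidate ['C0=S'] -> C1=M] -> [I,M,I] [MISS #6: write from S]
Op 7: C2 write [C2 write: invalidate ['C1=M'] -> C2=M] -> [I,I,M] [MISS #7: write from I]
Op 8: C1 read [C1 read from I: others=['C2=M'] -> C1=S, others downsized to S] -> [I,S,S] [MISS #8: read from I]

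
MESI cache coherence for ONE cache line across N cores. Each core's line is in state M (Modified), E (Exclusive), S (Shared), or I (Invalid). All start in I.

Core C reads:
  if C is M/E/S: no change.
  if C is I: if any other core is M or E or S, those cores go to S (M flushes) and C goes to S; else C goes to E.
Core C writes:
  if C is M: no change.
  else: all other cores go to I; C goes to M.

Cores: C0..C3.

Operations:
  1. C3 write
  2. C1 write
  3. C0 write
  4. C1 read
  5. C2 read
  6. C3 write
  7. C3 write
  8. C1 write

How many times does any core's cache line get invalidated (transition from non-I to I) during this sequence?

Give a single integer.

Op 1: C3 write [C3 write: invalidate none -> C3=M] -> [I,I,I,M] (invalidations this op: 0; running total: 0)
Op 2: C1 write [C1 write: invalidate ['C3=M'] -> C1=M] -> [I,M,I,I] (invalidations this op: 1; running total: 1)
Op 3: C0 write [C0 write: invalidate ['C1=M'] -> C0=M] -> [M,I,I,I] (invalidations this op: 1; running total: 2)
Op 4: C1 read [C1 read from I: others=['C0=M'] -> C1=S, others downsized to S] -> [S,S,I,I] (invalidations this op: 0; running total: 2)
Op 5: C2 read [C2 read from I: others=['C0=S', 'C1=S'] -> C2=S, others downsized to S] -> [S,S,S,I] (invalidations this op: 0; running total: 2)
Op 6: C3 write [C3 write: invalidate ['C0=S', 'C1=S', 'C2=S'] -> C3=M] -> [I,I,I,M] (invalidations this op: 3; running total: 5)
Op 7: C3 write [C3 write: already M (modified), no change] -> [I,I,I,M] (invalidations this op: 0; running total: 5)
Op 8: C1 write [C1 write: invalidate ['C3=M'] -> C1=M] -> [I,M,I,I] (invalidations this op: 1; running total: 6)

Answer: 6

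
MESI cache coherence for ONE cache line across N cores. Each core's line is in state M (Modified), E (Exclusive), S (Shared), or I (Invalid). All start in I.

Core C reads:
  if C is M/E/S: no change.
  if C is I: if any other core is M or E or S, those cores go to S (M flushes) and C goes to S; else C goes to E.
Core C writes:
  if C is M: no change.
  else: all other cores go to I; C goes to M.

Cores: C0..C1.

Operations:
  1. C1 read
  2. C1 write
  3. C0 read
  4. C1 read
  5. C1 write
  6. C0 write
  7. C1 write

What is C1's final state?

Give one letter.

Op 1: C1 read [C1 read from I: no other sharers -> C1=E (exclusive)] -> [I,E]
Op 2: C1 write [C1 write: invalidate none -> C1=M] -> [I,M]
Op 3: C0 read [C0 read from I: others=['C1=M'] -> C0=S, others downsized to S] -> [S,S]
Op 4: C1 read [C1 read: already in S, no change] -> [S,S]
Op 5: C1 write [C1 write: invalidate ['C0=S'] -> C1=M] -> [I,M]
Op 6: C0 write [C0 write: invalidate ['C1=M'] -> C0=M] -> [M,I]
Op 7: C1 write [C1 write: invalidate ['C0=M'] -> C1=M] -> [I,M]

Answer: M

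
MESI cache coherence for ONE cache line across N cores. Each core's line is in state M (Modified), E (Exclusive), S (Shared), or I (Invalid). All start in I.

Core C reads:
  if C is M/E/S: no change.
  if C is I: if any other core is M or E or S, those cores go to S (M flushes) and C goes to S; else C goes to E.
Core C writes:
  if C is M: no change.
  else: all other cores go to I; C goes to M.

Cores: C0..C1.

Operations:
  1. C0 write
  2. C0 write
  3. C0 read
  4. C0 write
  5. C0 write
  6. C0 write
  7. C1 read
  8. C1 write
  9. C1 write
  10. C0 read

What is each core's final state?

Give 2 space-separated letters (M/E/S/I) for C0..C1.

Op 1: C0 write [C0 write: invalidate none -> C0=M] -> [M,I]
Op 2: C0 write [C0 write: already M (modified), no change] -> [M,I]
Op 3: C0 read [C0 read: already in M, no change] -> [M,I]
Op 4: C0 write [C0 write: already M (modified), no change] -> [M,I]
Op 5: C0 write [C0 write: already M (modified), no change] -> [M,I]
Op 6: C0 write [C0 write: already M (modified), no change] -> [M,I]
Op 7: C1 read [C1 read from I: others=['C0=M'] -> C1=S, others downsized to S] -> [S,S]
Op 8: C1 write [C1 write: invalidate ['C0=S'] -> C1=M] -> [I,M]
Op 9: C1 write [C1 write: already M (modified), no change] -> [I,M]
Op 10: C0 read [C0 read from I: others=['C1=M'] -> C0=S, others downsized to S] -> [S,S]

Answer: S S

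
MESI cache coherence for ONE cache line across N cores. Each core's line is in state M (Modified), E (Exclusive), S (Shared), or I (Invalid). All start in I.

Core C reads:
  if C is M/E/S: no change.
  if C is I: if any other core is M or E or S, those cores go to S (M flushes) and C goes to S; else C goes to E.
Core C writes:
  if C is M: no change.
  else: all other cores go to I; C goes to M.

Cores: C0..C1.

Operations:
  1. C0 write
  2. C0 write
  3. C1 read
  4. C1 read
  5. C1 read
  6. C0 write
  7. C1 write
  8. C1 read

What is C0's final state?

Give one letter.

Answer: I

Derivation:
Op 1: C0 write [C0 write: invalidate none -> C0=M] -> [M,I]
Op 2: C0 write [C0 write: already M (modified), no change] -> [M,I]
Op 3: C1 read [C1 read from I: others=['C0=M'] -> C1=S, others downsized to S] -> [S,S]
Op 4: C1 read [C1 read: already in S, no change] -> [S,S]
Op 5: C1 read [C1 read: already in S, no change] -> [S,S]
Op 6: C0 write [C0 write: invalidate ['C1=S'] -> C0=M] -> [M,I]
Op 7: C1 write [C1 write: invalidate ['C0=M'] -> C1=M] -> [I,M]
Op 8: C1 read [C1 read: already in M, no change] -> [I,M]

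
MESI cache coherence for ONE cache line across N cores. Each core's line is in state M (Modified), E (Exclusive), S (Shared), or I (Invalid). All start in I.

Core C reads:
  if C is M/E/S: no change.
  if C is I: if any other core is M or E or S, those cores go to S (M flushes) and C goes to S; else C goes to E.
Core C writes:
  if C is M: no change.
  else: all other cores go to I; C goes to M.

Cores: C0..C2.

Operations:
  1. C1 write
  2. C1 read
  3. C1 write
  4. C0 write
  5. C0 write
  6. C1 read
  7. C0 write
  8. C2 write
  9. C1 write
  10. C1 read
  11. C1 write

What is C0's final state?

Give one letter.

Op 1: C1 write [C1 write: invalidate none -> C1=M] -> [I,M,I]
Op 2: C1 read [C1 read: already in M, no change] -> [I,M,I]
Op 3: C1 write [C1 write: already M (modified), no change] -> [I,M,I]
Op 4: C0 write [C0 write: invalidate ['C1=M'] -> C0=M] -> [M,I,I]
Op 5: C0 write [C0 write: already M (modified), no change] -> [M,I,I]
Op 6: C1 read [C1 read from I: others=['C0=M'] -> C1=S, others downsized to S] -> [S,S,I]
Op 7: C0 write [C0 write: invalidate ['C1=S'] -> C0=M] -> [M,I,I]
Op 8: C2 write [C2 write: invalidate ['C0=M'] -> C2=M] -> [I,I,M]
Op 9: C1 write [C1 write: invalidate ['C2=M'] -> C1=M] -> [I,M,I]
Op 10: C1 read [C1 read: already in M, no change] -> [I,M,I]
Op 11: C1 write [C1 write: already M (modified), no change] -> [I,M,I]

Answer: I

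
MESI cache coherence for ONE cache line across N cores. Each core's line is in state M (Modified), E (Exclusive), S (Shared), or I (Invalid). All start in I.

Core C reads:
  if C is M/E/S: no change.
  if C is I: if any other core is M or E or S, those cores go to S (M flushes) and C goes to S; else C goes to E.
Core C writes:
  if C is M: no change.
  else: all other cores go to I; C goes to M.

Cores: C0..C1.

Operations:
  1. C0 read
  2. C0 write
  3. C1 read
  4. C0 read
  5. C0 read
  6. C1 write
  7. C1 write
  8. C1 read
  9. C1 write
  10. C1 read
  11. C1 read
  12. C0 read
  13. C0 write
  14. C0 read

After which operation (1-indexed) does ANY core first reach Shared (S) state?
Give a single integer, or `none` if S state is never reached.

Op 1: C0 read [C0 read from I: no other sharers -> C0=E (exclusive)] -> [E,I]
Op 2: C0 write [C0 write: invalidate none -> C0=M] -> [M,I]
Op 3: C1 read [C1 read from I: others=['C0=M'] -> C1=S, others downsized to S] -> [S,S]
  -> First S state at op 3; remaining ops need not be traced.

Answer: 3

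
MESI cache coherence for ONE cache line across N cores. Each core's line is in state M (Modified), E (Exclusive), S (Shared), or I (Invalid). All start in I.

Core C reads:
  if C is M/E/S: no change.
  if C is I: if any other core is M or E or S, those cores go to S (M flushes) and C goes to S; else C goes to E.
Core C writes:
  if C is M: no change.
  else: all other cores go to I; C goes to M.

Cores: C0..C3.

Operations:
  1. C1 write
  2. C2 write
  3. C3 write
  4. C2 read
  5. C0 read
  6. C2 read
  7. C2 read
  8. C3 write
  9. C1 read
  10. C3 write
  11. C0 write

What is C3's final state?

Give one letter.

Answer: I

Derivation:
Op 1: C1 write [C1 write: invalidate none -> C1=M] -> [I,M,I,I]
Op 2: C2 write [C2 write: invalidate ['C1=M'] -> C2=M] -> [I,I,M,I]
Op 3: C3 write [C3 write: invalidate ['C2=M'] -> C3=M] -> [I,I,I,M]
Op 4: C2 read [C2 read from I: others=['C3=M'] -> C2=S, others downsized to S] -> [I,I,S,S]
Op 5: C0 read [C0 read from I: others=['C2=S', 'C3=S'] -> C0=S, others downsized to S] -> [S,I,S,S]
Op 6: C2 read [C2 read: already in S, no change] -> [S,I,S,S]
Op 7: C2 read [C2 read: already in S, no change] -> [S,I,S,S]
Op 8: C3 write [C3 write: invalidate ['C0=S', 'C2=S'] -> C3=M] -> [I,I,I,M]
Op 9: C1 read [C1 read from I: others=['C3=M'] -> C1=S, others downsized to S] -> [I,S,I,S]
Op 10: C3 write [C3 write: invalidate ['C1=S'] -> C3=M] -> [I,I,I,M]
Op 11: C0 write [C0 write: invalidate ['C3=M'] -> C0=M] -> [M,I,I,I]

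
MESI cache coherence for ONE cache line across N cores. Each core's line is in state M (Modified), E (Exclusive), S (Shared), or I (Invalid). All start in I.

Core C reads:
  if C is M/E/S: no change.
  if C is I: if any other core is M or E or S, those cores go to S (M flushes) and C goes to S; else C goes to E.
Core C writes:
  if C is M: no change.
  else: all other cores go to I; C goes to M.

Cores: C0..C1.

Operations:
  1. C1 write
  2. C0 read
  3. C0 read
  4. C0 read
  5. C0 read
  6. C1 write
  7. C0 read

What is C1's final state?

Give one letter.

Op 1: C1 write [C1 write: invalidate none -> C1=M] -> [I,M]
Op 2: C0 read [C0 read from I: others=['C1=M'] -> C0=S, others downsized to S] -> [S,S]
Op 3: C0 read [C0 read: already in S, no change] -> [S,S]
Op 4: C0 read [C0 read: already in S, no change] -> [S,S]
Op 5: C0 read [C0 read: already in S, no change] -> [S,S]
Op 6: C1 write [C1 write: invalidate ['C0=S'] -> C1=M] -> [I,M]
Op 7: C0 read [C0 read from I: others=['C1=M'] -> C0=S, others downsized to S] -> [S,S]

Answer: S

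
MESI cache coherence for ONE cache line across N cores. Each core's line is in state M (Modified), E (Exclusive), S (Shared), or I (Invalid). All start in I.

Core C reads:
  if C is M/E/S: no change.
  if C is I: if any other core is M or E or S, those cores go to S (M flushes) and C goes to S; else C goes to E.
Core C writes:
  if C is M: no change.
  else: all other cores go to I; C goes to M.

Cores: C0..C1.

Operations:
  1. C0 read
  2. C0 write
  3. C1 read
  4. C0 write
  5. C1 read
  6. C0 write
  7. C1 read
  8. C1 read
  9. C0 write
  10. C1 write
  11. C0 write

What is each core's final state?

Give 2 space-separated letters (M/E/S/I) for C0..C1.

Answer: M I

Derivation:
Op 1: C0 read [C0 read from I: no other sharers -> C0=E (exclusive)] -> [E,I]
Op 2: C0 write [C0 write: invalidate none -> C0=M] -> [M,I]
Op 3: C1 read [C1 read from I: others=['C0=M'] -> C1=S, others downsized to S] -> [S,S]
Op 4: C0 write [C0 write: invalidate ['C1=S'] -> C0=M] -> [M,I]
Op 5: C1 read [C1 read from I: others=['C0=M'] -> C1=S, others downsized to S] -> [S,S]
Op 6: C0 write [C0 write: invalidate ['C1=S'] -> C0=M] -> [M,I]
Op 7: C1 read [C1 read from I: others=['C0=M'] -> C1=S, others downsized to S] -> [S,S]
Op 8: C1 read [C1 read: already in S, no change] -> [S,S]
Op 9: C0 write [C0 write: invalidate ['C1=S'] -> C0=M] -> [M,I]
Op 10: C1 write [C1 write: invalidate ['C0=M'] -> C1=M] -> [I,M]
Op 11: C0 write [C0 write: invalidate ['C1=M'] -> C0=M] -> [M,I]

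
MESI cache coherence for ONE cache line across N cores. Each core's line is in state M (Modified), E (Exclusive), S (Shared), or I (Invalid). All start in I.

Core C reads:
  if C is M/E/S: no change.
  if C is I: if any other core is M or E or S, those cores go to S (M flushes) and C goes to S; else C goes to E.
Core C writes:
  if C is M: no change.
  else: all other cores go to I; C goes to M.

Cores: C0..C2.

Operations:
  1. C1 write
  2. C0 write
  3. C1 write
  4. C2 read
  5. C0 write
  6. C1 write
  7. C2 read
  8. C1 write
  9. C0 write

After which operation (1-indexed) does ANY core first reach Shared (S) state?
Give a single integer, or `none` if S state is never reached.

Op 1: C1 write [C1 write: invalidate none -> C1=M] -> [I,M,I]
Op 2: C0 write [C0 write: invalidate ['C1=M'] -> C0=M] -> [M,I,I]
Op 3: C1 write [C1 write: invalidate ['C0=M'] -> C1=M] -> [I,M,I]
Op 4: C2 read [C2 read from I: others=['C1=M'] -> C2=S, others downsized to S] -> [I,S,S]
  -> First S state at op 4; remaining ops need not be traced.

Answer: 4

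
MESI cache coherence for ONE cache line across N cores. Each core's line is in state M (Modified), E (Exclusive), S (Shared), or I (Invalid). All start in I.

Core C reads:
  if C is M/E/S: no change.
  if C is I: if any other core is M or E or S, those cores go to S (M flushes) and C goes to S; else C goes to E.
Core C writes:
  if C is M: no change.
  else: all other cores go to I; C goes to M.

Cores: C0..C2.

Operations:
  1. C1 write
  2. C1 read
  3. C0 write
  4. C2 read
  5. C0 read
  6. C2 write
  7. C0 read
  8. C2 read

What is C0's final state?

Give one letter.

Op 1: C1 write [C1 write: invalidate none -> C1=M] -> [I,M,I]
Op 2: C1 read [C1 read: already in M, no change] -> [I,M,I]
Op 3: C0 write [C0 write: invalidate ['C1=M'] -> C0=M] -> [M,I,I]
Op 4: C2 read [C2 read from I: others=['C0=M'] -> C2=S, others downsized to S] -> [S,I,S]
Op 5: C0 read [C0 read: already in S, no change] -> [S,I,S]
Op 6: C2 write [C2 write: invalidate ['C0=S'] -> C2=M] -> [I,I,M]
Op 7: C0 read [C0 read from I: others=['C2=M'] -> C0=S, others downsized to S] -> [S,I,S]
Op 8: C2 read [C2 read: already in S, no change] -> [S,I,S]

Answer: S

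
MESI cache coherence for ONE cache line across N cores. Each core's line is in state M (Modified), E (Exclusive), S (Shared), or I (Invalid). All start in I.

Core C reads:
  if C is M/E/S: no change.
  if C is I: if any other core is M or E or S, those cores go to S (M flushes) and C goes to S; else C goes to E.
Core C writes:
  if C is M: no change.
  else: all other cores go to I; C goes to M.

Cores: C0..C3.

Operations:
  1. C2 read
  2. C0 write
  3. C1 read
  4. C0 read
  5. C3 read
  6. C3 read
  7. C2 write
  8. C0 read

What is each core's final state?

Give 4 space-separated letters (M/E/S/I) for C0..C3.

Op 1: C2 read [C2 read from I: no other sharers -> C2=E (exclusive)] -> [I,I,E,I]
Op 2: C0 write [C0 write: invalidate ['C2=E'] -> C0=M] -> [M,I,I,I]
Op 3: C1 read [C1 read from I: others=['C0=M'] -> C1=S, others downsized to S] -> [S,S,I,I]
Op 4: C0 read [C0 read: already in S, no change] -> [S,S,I,I]
Op 5: C3 read [C3 read from I: others=['C0=S', 'C1=S'] -> C3=S, others downsized to S] -> [S,S,I,S]
Op 6: C3 read [C3 read: already in S, no change] -> [S,S,I,S]
Op 7: C2 write [C2 write: invalidate ['C0=S', 'C1=S', 'C3=S'] -> C2=M] -> [I,I,M,I]
Op 8: C0 read [C0 read from I: others=['C2=M'] -> C0=S, others downsized to S] -> [S,I,S,I]

Answer: S I S I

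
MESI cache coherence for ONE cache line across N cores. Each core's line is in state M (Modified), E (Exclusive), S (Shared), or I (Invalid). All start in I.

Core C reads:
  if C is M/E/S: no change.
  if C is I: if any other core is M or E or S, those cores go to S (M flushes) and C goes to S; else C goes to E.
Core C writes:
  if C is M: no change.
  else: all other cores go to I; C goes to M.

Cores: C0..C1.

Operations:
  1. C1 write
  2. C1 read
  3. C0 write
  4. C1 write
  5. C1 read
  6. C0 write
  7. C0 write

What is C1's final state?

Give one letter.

Op 1: C1 write [C1 write: invalidate none -> C1=M] -> [I,M]
Op 2: C1 read [C1 read: already in M, no change] -> [I,M]
Op 3: C0 write [C0 write: invalidate ['C1=M'] -> C0=M] -> [M,I]
Op 4: C1 write [C1 write: invalidate ['C0=M'] -> C1=M] -> [I,M]
Op 5: C1 read [C1 read: already in M, no change] -> [I,M]
Op 6: C0 write [C0 write: invalidate ['C1=M'] -> C0=M] -> [M,I]
Op 7: C0 write [C0 write: already M (modified), no change] -> [M,I]

Answer: I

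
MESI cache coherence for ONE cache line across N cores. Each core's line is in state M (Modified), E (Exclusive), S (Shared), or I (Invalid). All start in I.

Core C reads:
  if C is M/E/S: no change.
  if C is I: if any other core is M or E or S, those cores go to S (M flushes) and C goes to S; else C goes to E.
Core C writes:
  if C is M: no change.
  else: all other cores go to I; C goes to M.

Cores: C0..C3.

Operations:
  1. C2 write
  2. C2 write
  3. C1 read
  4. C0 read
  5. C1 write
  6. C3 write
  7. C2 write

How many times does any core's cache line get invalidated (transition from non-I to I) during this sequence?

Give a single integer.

Op 1: C2 write [C2 write: invalidate none -> C2=M] -> [I,I,M,I] (invalidations this op: 0; running total: 0)
Op 2: C2 write [C2 write: already M (modified), no change] -> [I,I,M,I] (invalidations this op: 0; running total: 0)
Op 3: C1 read [C1 read from I: others=['C2=M'] -> C1=S, others downsized to S] -> [I,S,S,I] (invalidations this op: 0; running total: 0)
Op 4: C0 read [C0 read from I: others=['C1=S', 'C2=S'] -> C0=S, others downsized to S] -> [S,S,S,I] (invalidations this op: 0; running total: 0)
Op 5: C1 write [C1 write: invalidate ['C0=S', 'C2=S'] -> C1=M] -> [I,M,I,I] (invalidations this op: 2; running total: 2)
Op 6: C3 write [C3 write: invalidate ['C1=M'] -> C3=M] -> [I,I,I,M] (invalidations this op: 1; running total: 3)
Op 7: C2 write [C2 write: invalidate ['C3=M'] -> C2=M] -> [I,I,M,I] (invalidations this op: 1; running total: 4)

Answer: 4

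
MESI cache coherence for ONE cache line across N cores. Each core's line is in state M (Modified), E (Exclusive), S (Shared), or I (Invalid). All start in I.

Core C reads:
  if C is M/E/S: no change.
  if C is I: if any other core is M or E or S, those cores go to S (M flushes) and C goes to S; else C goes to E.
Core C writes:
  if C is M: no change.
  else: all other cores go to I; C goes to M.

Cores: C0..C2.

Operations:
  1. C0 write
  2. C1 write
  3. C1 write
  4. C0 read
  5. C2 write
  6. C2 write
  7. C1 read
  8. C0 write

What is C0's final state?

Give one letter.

Op 1: C0 write [C0 write: invalidate none -> C0=M] -> [M,I,I]
Op 2: C1 write [C1 write: invalidate ['C0=M'] -> C1=M] -> [I,M,I]
Op 3: C1 write [C1 write: already M (modified), no change] -> [I,M,I]
Op 4: C0 read [C0 read from I: others=['C1=M'] -> C0=S, others downsized to S] -> [S,S,I]
Op 5: C2 write [C2 write: invalidate ['C0=S', 'C1=S'] -> C2=M] -> [I,I,M]
Op 6: C2 write [C2 write: already M (modified), no change] -> [I,I,M]
Op 7: C1 read [C1 read from I: others=['C2=M'] -> C1=S, others downsized to S] -> [I,S,S]
Op 8: C0 write [C0 write: invalidate ['C1=S', 'C2=S'] -> C0=M] -> [M,I,I]

Answer: M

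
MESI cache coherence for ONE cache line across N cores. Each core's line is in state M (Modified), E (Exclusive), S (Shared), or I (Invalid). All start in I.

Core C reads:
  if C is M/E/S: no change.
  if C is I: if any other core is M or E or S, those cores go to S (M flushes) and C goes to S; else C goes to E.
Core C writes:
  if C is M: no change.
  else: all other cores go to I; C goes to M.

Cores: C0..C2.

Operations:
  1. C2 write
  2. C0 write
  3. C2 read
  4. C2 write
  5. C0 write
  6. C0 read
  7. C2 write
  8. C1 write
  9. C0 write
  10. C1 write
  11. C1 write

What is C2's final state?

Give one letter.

Answer: I

Derivation:
Op 1: C2 write [C2 write: invalidate none -> C2=M] -> [I,I,M]
Op 2: C0 write [C0 write: invalidate ['C2=M'] -> C0=M] -> [M,I,I]
Op 3: C2 read [C2 read from I: others=['C0=M'] -> C2=S, others downsized to S] -> [S,I,S]
Op 4: C2 write [C2 write: invalidate ['C0=S'] -> C2=M] -> [I,I,M]
Op 5: C0 write [C0 write: invalidate ['C2=M'] -> C0=M] -> [M,I,I]
Op 6: C0 read [C0 read: already in M, no change] -> [M,I,I]
Op 7: C2 write [C2 write: invalidate ['C0=M'] -> C2=M] -> [I,I,M]
Op 8: C1 write [C1 write: invalidate ['C2=M'] -> C1=M] -> [I,M,I]
Op 9: C0 write [C0 write: invalidate ['C1=M'] -> C0=M] -> [M,I,I]
Op 10: C1 write [C1 write: invalidate ['C0=M'] -> C1=M] -> [I,M,I]
Op 11: C1 write [C1 write: already M (modified), no change] -> [I,M,I]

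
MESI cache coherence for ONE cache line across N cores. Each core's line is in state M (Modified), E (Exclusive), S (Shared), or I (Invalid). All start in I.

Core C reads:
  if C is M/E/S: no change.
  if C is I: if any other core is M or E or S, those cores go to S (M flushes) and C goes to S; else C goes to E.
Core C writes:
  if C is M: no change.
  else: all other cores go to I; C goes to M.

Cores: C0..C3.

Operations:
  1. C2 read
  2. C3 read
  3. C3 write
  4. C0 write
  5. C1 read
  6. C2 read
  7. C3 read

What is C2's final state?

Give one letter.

Op 1: C2 read [C2 read from I: no other sharers -> C2=E (exclusive)] -> [I,I,E,I]
Op 2: C3 read [C3 read from I: others=['C2=E'] -> C3=S, others downsized to S] -> [I,I,S,S]
Op 3: C3 write [C3 write: invalidate ['C2=S'] -> C3=M] -> [I,I,I,M]
Op 4: C0 write [C0 write: invalidate ['C3=M'] -> C0=M] -> [M,I,I,I]
Op 5: C1 read [C1 read from I: others=['C0=M'] -> C1=S, others downsized to S] -> [S,S,I,I]
Op 6: C2 read [C2 read from I: others=['C0=S', 'C1=S'] -> C2=S, others downsized to S] -> [S,S,S,I]
Op 7: C3 read [C3 read from I: others=['C0=S', 'C1=S', 'C2=S'] -> C3=S, others downsized to S] -> [S,S,S,S]

Answer: S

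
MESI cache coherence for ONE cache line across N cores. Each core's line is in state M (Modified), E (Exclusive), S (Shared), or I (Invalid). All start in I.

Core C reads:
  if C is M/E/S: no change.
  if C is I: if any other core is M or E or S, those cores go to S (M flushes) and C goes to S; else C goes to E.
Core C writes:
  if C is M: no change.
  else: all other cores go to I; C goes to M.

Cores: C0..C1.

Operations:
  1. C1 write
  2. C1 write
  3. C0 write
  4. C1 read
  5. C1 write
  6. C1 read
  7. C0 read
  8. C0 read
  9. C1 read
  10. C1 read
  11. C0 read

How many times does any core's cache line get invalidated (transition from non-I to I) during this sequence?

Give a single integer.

Answer: 2

Derivation:
Op 1: C1 write [C1 write: invalidate none -> C1=M] -> [I,M] (invalidations this op: 0; running total: 0)
Op 2: C1 write [C1 write: already M (modified), no change] -> [I,M] (invalidations this op: 0; running total: 0)
Op 3: C0 write [C0 write: invalidate ['C1=M'] -> C0=M] -> [M,I] (invalidations this op: 1; running total: 1)
Op 4: C1 read [C1 read from I: others=['C0=M'] -> C1=S, others downsized to S] -> [S,S] (invalidations this op: 0; running total: 1)
Op 5: C1 write [C1 write: invalidate ['C0=S'] -> C1=M] -> [I,M] (invalidations this op: 1; running total: 2)
Op 6: C1 read [C1 read: already in M, no change] -> [I,M] (invalidations this op: 0; running total: 2)
Op 7: C0 read [C0 read from I: others=['C1=M'] -> C0=S, others downsized to S] -> [S,S] (invalidations this op: 0; running total: 2)
Op 8: C0 read [C0 read: already in S, no change] -> [S,S] (invalidations this op: 0; running total: 2)
Op 9: C1 read [C1 read: already in S, no change] -> [S,S] (invalidations this op: 0; running total: 2)
Op 10: C1 read [C1 read: already in S, no change] -> [S,S] (invalidations this op: 0; running total: 2)
Op 11: C0 read [C0 read: already in S, no change] -> [S,S] (invalidations this op: 0; running total: 2)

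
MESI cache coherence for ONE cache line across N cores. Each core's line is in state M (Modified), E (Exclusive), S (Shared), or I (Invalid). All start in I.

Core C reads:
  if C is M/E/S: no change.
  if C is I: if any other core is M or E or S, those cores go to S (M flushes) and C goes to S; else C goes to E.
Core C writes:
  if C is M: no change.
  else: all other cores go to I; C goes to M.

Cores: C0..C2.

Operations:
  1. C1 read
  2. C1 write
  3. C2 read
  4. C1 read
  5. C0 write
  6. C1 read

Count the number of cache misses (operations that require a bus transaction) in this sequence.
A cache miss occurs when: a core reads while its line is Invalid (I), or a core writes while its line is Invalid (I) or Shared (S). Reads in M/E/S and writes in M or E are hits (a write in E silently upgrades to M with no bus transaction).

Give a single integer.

Op 1: C1 read [C1 read from I: no other sharers -> C1=E (exclusive)] -> [I,E,I] [MISS #1: read from I]
Op 2: C1 write [C1 write: invalidate none -> C1=M] -> [I,M,I] [hit: write from E is a silent E->M upgrade, no bus transaction]
Op 3: C2 read [C2 read from I: others=['C1=M'] -> C2=S, others downsized to S] -> [I,S,S] [MISS #2: read from I]
Op 4: C1 read [C1 read: already in S, no change] -> [I,S,S] [hit: read from S]
Op 5: C0 write [C0 write: invalidate ['C1=S', 'C2=S'] -> C0=M] -> [M,I,I] [MISS #3: write from I]
Op 6: C1 read [C1 read from I: others=['C0=M'] -> C1=S, others downsized to S] -> [S,S,I] [MISS #4: read from I]

Answer: 4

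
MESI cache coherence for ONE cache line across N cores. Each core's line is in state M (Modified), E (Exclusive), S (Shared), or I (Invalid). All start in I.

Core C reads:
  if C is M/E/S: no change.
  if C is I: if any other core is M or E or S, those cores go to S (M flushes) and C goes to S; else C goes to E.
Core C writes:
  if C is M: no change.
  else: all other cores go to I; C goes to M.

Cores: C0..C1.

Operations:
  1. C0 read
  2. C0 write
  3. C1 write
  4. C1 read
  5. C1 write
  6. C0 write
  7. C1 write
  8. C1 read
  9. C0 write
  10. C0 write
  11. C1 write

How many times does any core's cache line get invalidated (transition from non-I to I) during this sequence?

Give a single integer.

Op 1: C0 read [C0 read from I: no other sharers -> C0=E (exclusive)] -> [E,I] (invalidations this op: 0; running total: 0)
Op 2: C0 write [C0 write: invalidate none -> C0=M] -> [M,I] (invalidations this op: 0; running total: 0)
Op 3: C1 write [C1 write: invalidate ['C0=M'] -> C1=M] -> [I,M] (invalidations this op: 1; running total: 1)
Op 4: C1 read [C1 read: already in M, no change] -> [I,M] (invalidations this op: 0; running total: 1)
Op 5: C1 write [C1 write: already M (modified), no change] -> [I,M] (invalidations this op: 0; running total: 1)
Op 6: C0 write [C0 write: invalidate ['C1=M'] -> C0=M] -> [M,I] (invalidations this op: 1; running total: 2)
Op 7: C1 write [C1 write: invalidate ['C0=M'] -> C1=M] -> [I,M] (invalidations this op: 1; running total: 3)
Op 8: C1 read [C1 read: already in M, no change] -> [I,M] (invalidations this op: 0; running total: 3)
Op 9: C0 write [C0 write: invalidate ['C1=M'] -> C0=M] -> [M,I] (invalidations this op: 1; running total: 4)
Op 10: C0 write [C0 write: already M (modified), no change] -> [M,I] (invalidations this op: 0; running total: 4)
Op 11: C1 write [C1 write: invalidate ['C0=M'] -> C1=M] -> [I,M] (invalidations this op: 1; running total: 5)

Answer: 5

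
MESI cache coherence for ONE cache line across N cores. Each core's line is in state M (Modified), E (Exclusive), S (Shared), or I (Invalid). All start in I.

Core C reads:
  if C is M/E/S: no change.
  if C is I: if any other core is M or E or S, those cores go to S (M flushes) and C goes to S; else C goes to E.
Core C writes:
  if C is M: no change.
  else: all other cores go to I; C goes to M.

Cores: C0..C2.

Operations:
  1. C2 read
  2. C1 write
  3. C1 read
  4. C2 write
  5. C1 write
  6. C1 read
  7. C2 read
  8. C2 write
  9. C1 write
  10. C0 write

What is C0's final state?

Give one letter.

Answer: M

Derivation:
Op 1: C2 read [C2 read from I: no other sharers -> C2=E (exclusive)] -> [I,I,E]
Op 2: C1 write [C1 write: invalidate ['C2=E'] -> C1=M] -> [I,M,I]
Op 3: C1 read [C1 read: already in M, no change] -> [I,M,I]
Op 4: C2 write [C2 write: invalidate ['C1=M'] -> C2=M] -> [I,I,M]
Op 5: C1 write [C1 write: invalidate ['C2=M'] -> C1=M] -> [I,M,I]
Op 6: C1 read [C1 read: already in M, no change] -> [I,M,I]
Op 7: C2 read [C2 read from I: others=['C1=M'] -> C2=S, others downsized to S] -> [I,S,S]
Op 8: C2 write [C2 write: invalidate ['C1=S'] -> C2=M] -> [I,I,M]
Op 9: C1 write [C1 write: invalidate ['C2=M'] -> C1=M] -> [I,M,I]
Op 10: C0 write [C0 write: invalidate ['C1=M'] -> C0=M] -> [M,I,I]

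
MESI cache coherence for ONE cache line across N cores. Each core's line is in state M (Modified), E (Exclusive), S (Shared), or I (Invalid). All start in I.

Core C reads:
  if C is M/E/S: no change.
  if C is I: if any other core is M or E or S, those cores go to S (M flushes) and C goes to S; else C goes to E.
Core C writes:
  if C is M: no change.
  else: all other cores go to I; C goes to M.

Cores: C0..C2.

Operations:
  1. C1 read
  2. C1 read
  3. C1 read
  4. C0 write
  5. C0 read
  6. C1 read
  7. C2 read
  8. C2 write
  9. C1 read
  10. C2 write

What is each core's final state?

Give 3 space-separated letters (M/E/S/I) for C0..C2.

Answer: I I M

Derivation:
Op 1: C1 read [C1 read from I: no other sharers -> C1=E (exclusive)] -> [I,E,I]
Op 2: C1 read [C1 read: already in E, no change] -> [I,E,I]
Op 3: C1 read [C1 read: already in E, no change] -> [I,E,I]
Op 4: C0 write [C0 write: invalidate ['C1=E'] -> C0=M] -> [M,I,I]
Op 5: C0 read [C0 read: already in M, no change] -> [M,I,I]
Op 6: C1 read [C1 read from I: others=['C0=M'] -> C1=S, others downsized to S] -> [S,S,I]
Op 7: C2 read [C2 read from I: others=['C0=S', 'C1=S'] -> C2=S, others downsized to S] -> [S,S,S]
Op 8: C2 write [C2 write: invalidate ['C0=S', 'C1=S'] -> C2=M] -> [I,I,M]
Op 9: C1 read [C1 read from I: others=['C2=M'] -> C1=S, others downsized to S] -> [I,S,S]
Op 10: C2 write [C2 write: invalidate ['C1=S'] -> C2=M] -> [I,I,M]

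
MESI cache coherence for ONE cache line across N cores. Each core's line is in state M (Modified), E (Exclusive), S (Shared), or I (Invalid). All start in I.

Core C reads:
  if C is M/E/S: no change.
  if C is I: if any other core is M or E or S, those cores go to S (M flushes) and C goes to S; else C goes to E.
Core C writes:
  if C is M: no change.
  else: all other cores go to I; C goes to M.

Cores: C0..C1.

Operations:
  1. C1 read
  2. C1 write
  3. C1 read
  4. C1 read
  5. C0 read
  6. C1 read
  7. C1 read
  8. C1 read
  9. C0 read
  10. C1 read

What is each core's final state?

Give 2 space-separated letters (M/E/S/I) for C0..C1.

Answer: S S

Derivation:
Op 1: C1 read [C1 read from I: no other sharers -> C1=E (exclusive)] -> [I,E]
Op 2: C1 write [C1 write: invalidate none -> C1=M] -> [I,M]
Op 3: C1 read [C1 read: already in M, no change] -> [I,M]
Op 4: C1 read [C1 read: already in M, no change] -> [I,M]
Op 5: C0 read [C0 read from I: others=['C1=M'] -> C0=S, others downsized to S] -> [S,S]
Op 6: C1 read [C1 read: already in S, no change] -> [S,S]
Op 7: C1 read [C1 read: already in S, no change] -> [S,S]
Op 8: C1 read [C1 read: already in S, no change] -> [S,S]
Op 9: C0 read [C0 read: already in S, no change] -> [S,S]
Op 10: C1 read [C1 read: already in S, no change] -> [S,S]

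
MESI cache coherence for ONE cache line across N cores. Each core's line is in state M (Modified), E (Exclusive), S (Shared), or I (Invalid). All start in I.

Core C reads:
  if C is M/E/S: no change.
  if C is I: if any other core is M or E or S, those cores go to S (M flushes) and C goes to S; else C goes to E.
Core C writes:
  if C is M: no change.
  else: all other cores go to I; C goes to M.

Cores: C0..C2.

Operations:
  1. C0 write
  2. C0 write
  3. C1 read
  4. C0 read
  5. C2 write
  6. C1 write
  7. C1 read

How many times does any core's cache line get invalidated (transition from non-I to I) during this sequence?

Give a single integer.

Answer: 3

Derivation:
Op 1: C0 write [C0 write: invalidate none -> C0=M] -> [M,I,I] (invalidations this op: 0; running total: 0)
Op 2: C0 write [C0 write: already M (modified), no change] -> [M,I,I] (invalidations this op: 0; running total: 0)
Op 3: C1 read [C1 read from I: others=['C0=M'] -> C1=S, others downsized to S] -> [S,S,I] (invalidations this op: 0; running total: 0)
Op 4: C0 read [C0 read: already in S, no change] -> [S,S,I] (invalidations this op: 0; running total: 0)
Op 5: C2 write [C2 write: invalidate ['C0=S', 'C1=S'] -> C2=M] -> [I,I,M] (invalidations this op: 2; running total: 2)
Op 6: C1 write [C1 write: invalidate ['C2=M'] -> C1=M] -> [I,M,I] (invalidations this op: 1; running total: 3)
Op 7: C1 read [C1 read: already in M, no change] -> [I,M,I] (invalidations this op: 0; running total: 3)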